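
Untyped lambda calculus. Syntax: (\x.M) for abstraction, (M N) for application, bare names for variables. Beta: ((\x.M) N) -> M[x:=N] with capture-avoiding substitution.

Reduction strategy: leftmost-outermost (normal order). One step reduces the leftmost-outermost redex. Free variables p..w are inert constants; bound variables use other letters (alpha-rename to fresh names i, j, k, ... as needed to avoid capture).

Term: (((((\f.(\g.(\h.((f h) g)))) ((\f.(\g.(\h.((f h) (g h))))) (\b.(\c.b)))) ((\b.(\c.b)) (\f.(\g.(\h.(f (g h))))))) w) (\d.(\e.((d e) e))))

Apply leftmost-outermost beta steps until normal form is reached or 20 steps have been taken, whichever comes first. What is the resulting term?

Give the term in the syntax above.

Answer: (\f.(\g.(\h.(f (g h)))))

Derivation:
Step 0: (((((\f.(\g.(\h.((f h) g)))) ((\f.(\g.(\h.((f h) (g h))))) (\b.(\c.b)))) ((\b.(\c.b)) (\f.(\g.(\h.(f (g h))))))) w) (\d.(\e.((d e) e))))
Step 1: ((((\g.(\h.((((\f.(\g.(\h.((f h) (g h))))) (\b.(\c.b))) h) g))) ((\b.(\c.b)) (\f.(\g.(\h.(f (g h))))))) w) (\d.(\e.((d e) e))))
Step 2: (((\h.((((\f.(\g.(\h.((f h) (g h))))) (\b.(\c.b))) h) ((\b.(\c.b)) (\f.(\g.(\h.(f (g h)))))))) w) (\d.(\e.((d e) e))))
Step 3: (((((\f.(\g.(\h.((f h) (g h))))) (\b.(\c.b))) w) ((\b.(\c.b)) (\f.(\g.(\h.(f (g h))))))) (\d.(\e.((d e) e))))
Step 4: ((((\g.(\h.(((\b.(\c.b)) h) (g h)))) w) ((\b.(\c.b)) (\f.(\g.(\h.(f (g h))))))) (\d.(\e.((d e) e))))
Step 5: (((\h.(((\b.(\c.b)) h) (w h))) ((\b.(\c.b)) (\f.(\g.(\h.(f (g h))))))) (\d.(\e.((d e) e))))
Step 6: ((((\b.(\c.b)) ((\b.(\c.b)) (\f.(\g.(\h.(f (g h))))))) (w ((\b.(\c.b)) (\f.(\g.(\h.(f (g h)))))))) (\d.(\e.((d e) e))))
Step 7: (((\c.((\b.(\c.b)) (\f.(\g.(\h.(f (g h))))))) (w ((\b.(\c.b)) (\f.(\g.(\h.(f (g h)))))))) (\d.(\e.((d e) e))))
Step 8: (((\b.(\c.b)) (\f.(\g.(\h.(f (g h)))))) (\d.(\e.((d e) e))))
Step 9: ((\c.(\f.(\g.(\h.(f (g h)))))) (\d.(\e.((d e) e))))
Step 10: (\f.(\g.(\h.(f (g h)))))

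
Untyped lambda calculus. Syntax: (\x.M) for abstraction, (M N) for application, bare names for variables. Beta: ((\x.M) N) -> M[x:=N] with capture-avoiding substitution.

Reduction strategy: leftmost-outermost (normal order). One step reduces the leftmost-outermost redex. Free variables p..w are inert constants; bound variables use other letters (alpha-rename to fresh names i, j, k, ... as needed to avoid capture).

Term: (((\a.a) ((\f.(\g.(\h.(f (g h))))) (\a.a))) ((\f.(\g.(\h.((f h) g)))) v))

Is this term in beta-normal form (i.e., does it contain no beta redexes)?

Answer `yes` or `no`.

Answer: no

Derivation:
Term: (((\a.a) ((\f.(\g.(\h.(f (g h))))) (\a.a))) ((\f.(\g.(\h.((f h) g)))) v))
Found 3 beta redex(es).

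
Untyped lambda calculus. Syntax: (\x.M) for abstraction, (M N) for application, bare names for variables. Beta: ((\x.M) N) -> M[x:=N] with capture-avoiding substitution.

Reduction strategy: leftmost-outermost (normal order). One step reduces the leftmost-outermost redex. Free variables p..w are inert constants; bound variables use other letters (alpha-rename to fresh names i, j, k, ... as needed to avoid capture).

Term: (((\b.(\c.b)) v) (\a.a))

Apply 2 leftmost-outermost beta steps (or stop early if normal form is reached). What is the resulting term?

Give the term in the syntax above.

Step 0: (((\b.(\c.b)) v) (\a.a))
Step 1: ((\c.v) (\a.a))
Step 2: v

Answer: v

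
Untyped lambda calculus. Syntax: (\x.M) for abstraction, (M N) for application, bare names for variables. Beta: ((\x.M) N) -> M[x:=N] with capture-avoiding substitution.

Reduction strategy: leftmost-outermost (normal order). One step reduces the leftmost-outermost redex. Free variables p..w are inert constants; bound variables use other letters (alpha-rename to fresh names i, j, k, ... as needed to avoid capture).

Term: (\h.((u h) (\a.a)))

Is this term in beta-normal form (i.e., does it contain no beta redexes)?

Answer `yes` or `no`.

Term: (\h.((u h) (\a.a)))
No beta redexes found.

Answer: yes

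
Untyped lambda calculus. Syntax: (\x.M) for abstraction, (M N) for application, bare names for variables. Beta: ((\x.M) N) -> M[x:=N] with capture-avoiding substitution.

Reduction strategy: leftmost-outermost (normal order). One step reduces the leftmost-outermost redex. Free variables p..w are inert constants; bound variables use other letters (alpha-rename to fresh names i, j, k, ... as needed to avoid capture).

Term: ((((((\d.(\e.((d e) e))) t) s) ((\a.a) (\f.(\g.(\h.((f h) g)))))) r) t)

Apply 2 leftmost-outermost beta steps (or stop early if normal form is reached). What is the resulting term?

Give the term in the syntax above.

Answer: (((((t s) s) ((\a.a) (\f.(\g.(\h.((f h) g)))))) r) t)

Derivation:
Step 0: ((((((\d.(\e.((d e) e))) t) s) ((\a.a) (\f.(\g.(\h.((f h) g)))))) r) t)
Step 1: (((((\e.((t e) e)) s) ((\a.a) (\f.(\g.(\h.((f h) g)))))) r) t)
Step 2: (((((t s) s) ((\a.a) (\f.(\g.(\h.((f h) g)))))) r) t)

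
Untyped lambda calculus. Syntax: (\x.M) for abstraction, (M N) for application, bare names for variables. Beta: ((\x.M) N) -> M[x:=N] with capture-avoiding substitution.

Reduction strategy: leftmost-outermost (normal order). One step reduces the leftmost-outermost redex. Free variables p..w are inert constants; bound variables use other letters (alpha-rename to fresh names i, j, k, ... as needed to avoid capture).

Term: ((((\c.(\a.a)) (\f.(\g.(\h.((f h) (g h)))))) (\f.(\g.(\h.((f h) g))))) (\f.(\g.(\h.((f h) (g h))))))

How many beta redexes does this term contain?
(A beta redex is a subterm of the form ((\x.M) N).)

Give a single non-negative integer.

Term: ((((\c.(\a.a)) (\f.(\g.(\h.((f h) (g h)))))) (\f.(\g.(\h.((f h) g))))) (\f.(\g.(\h.((f h) (g h))))))
  Redex: ((\c.(\a.a)) (\f.(\g.(\h.((f h) (g h))))))
Total redexes: 1

Answer: 1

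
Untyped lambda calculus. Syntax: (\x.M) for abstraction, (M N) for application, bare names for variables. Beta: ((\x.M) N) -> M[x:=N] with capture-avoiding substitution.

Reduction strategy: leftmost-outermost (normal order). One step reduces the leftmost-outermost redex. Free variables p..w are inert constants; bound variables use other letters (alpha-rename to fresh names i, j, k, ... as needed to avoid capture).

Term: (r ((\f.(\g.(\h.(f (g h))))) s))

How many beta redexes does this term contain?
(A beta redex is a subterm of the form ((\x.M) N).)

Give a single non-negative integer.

Term: (r ((\f.(\g.(\h.(f (g h))))) s))
  Redex: ((\f.(\g.(\h.(f (g h))))) s)
Total redexes: 1

Answer: 1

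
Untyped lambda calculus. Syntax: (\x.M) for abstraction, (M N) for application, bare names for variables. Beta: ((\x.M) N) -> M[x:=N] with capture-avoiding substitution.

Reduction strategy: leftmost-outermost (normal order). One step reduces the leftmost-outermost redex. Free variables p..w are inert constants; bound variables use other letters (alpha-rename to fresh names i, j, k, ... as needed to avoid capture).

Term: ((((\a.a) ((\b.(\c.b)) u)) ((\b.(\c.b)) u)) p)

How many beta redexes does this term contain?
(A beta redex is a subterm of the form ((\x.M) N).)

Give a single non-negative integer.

Term: ((((\a.a) ((\b.(\c.b)) u)) ((\b.(\c.b)) u)) p)
  Redex: ((\a.a) ((\b.(\c.b)) u))
  Redex: ((\b.(\c.b)) u)
  Redex: ((\b.(\c.b)) u)
Total redexes: 3

Answer: 3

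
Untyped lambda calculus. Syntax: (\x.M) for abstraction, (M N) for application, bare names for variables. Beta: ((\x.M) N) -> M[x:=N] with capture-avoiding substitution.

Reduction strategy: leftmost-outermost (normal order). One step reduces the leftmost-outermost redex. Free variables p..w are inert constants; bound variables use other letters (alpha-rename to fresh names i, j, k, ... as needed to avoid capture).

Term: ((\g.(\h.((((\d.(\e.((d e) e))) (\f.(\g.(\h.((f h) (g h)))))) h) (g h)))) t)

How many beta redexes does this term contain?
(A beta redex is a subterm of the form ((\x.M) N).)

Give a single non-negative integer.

Term: ((\g.(\h.((((\d.(\e.((d e) e))) (\f.(\g.(\h.((f h) (g h)))))) h) (g h)))) t)
  Redex: ((\g.(\h.((((\d.(\e.((d e) e))) (\f.(\g.(\h.((f h) (g h)))))) h) (g h)))) t)
  Redex: ((\d.(\e.((d e) e))) (\f.(\g.(\h.((f h) (g h))))))
Total redexes: 2

Answer: 2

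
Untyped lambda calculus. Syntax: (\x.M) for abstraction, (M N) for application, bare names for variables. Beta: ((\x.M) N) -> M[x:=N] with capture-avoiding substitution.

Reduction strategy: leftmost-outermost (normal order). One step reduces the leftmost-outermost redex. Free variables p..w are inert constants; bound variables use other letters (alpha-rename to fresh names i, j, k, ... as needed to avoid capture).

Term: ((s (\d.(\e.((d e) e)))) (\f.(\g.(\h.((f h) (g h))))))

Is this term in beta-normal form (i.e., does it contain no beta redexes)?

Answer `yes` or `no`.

Answer: yes

Derivation:
Term: ((s (\d.(\e.((d e) e)))) (\f.(\g.(\h.((f h) (g h))))))
No beta redexes found.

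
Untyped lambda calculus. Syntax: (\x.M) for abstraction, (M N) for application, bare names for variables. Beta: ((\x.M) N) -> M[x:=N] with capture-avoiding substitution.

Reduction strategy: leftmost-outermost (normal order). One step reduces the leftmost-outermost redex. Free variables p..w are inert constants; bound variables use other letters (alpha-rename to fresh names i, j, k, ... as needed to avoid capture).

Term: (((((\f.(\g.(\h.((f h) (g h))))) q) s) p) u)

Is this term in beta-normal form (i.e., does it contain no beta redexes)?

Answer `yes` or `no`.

Term: (((((\f.(\g.(\h.((f h) (g h))))) q) s) p) u)
Found 1 beta redex(es).

Answer: no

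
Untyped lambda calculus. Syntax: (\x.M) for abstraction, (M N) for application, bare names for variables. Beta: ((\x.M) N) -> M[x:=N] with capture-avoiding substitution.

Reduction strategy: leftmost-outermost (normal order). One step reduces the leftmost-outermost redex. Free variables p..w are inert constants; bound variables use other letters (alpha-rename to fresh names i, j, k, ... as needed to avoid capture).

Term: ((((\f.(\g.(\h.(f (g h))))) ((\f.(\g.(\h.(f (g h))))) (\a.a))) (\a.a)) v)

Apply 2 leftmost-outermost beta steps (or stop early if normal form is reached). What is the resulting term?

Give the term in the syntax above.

Step 0: ((((\f.(\g.(\h.(f (g h))))) ((\f.(\g.(\h.(f (g h))))) (\a.a))) (\a.a)) v)
Step 1: (((\g.(\h.(((\f.(\g.(\h.(f (g h))))) (\a.a)) (g h)))) (\a.a)) v)
Step 2: ((\h.(((\f.(\g.(\h.(f (g h))))) (\a.a)) ((\a.a) h))) v)

Answer: ((\h.(((\f.(\g.(\h.(f (g h))))) (\a.a)) ((\a.a) h))) v)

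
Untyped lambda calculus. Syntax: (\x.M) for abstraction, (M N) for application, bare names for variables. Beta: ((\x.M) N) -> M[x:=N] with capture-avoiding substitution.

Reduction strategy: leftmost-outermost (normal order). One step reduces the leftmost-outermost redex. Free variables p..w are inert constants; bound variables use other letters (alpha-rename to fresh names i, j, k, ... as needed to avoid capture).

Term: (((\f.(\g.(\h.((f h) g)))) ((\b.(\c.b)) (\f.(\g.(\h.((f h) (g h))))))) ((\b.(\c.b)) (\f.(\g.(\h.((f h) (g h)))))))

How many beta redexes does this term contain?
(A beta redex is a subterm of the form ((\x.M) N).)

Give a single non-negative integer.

Term: (((\f.(\g.(\h.((f h) g)))) ((\b.(\c.b)) (\f.(\g.(\h.((f h) (g h))))))) ((\b.(\c.b)) (\f.(\g.(\h.((f h) (g h)))))))
  Redex: ((\f.(\g.(\h.((f h) g)))) ((\b.(\c.b)) (\f.(\g.(\h.((f h) (g h)))))))
  Redex: ((\b.(\c.b)) (\f.(\g.(\h.((f h) (g h))))))
  Redex: ((\b.(\c.b)) (\f.(\g.(\h.((f h) (g h))))))
Total redexes: 3

Answer: 3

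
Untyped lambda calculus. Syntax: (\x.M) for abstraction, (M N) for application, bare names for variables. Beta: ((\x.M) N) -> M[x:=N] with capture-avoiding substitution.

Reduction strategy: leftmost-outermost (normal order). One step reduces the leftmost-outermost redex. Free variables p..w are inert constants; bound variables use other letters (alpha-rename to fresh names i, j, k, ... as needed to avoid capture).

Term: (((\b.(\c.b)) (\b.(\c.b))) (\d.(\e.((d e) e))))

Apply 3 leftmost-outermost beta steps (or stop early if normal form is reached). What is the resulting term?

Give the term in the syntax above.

Answer: (\b.(\c.b))

Derivation:
Step 0: (((\b.(\c.b)) (\b.(\c.b))) (\d.(\e.((d e) e))))
Step 1: ((\c.(\b.(\c.b))) (\d.(\e.((d e) e))))
Step 2: (\b.(\c.b))
Step 3: (normal form reached)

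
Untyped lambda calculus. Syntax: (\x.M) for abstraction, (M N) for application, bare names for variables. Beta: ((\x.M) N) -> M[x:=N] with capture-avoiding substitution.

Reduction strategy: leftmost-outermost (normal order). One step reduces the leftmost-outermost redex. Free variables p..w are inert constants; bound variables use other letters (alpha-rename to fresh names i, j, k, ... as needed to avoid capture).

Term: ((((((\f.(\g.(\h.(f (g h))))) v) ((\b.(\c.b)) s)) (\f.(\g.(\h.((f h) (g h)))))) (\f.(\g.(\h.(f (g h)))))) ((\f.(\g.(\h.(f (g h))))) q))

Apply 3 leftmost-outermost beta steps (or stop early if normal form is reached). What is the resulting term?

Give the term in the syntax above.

Answer: (((v (((\b.(\c.b)) s) (\f.(\g.(\h.((f h) (g h))))))) (\f.(\g.(\h.(f (g h)))))) ((\f.(\g.(\h.(f (g h))))) q))

Derivation:
Step 0: ((((((\f.(\g.(\h.(f (g h))))) v) ((\b.(\c.b)) s)) (\f.(\g.(\h.((f h) (g h)))))) (\f.(\g.(\h.(f (g h)))))) ((\f.(\g.(\h.(f (g h))))) q))
Step 1: (((((\g.(\h.(v (g h)))) ((\b.(\c.b)) s)) (\f.(\g.(\h.((f h) (g h)))))) (\f.(\g.(\h.(f (g h)))))) ((\f.(\g.(\h.(f (g h))))) q))
Step 2: ((((\h.(v (((\b.(\c.b)) s) h))) (\f.(\g.(\h.((f h) (g h)))))) (\f.(\g.(\h.(f (g h)))))) ((\f.(\g.(\h.(f (g h))))) q))
Step 3: (((v (((\b.(\c.b)) s) (\f.(\g.(\h.((f h) (g h))))))) (\f.(\g.(\h.(f (g h)))))) ((\f.(\g.(\h.(f (g h))))) q))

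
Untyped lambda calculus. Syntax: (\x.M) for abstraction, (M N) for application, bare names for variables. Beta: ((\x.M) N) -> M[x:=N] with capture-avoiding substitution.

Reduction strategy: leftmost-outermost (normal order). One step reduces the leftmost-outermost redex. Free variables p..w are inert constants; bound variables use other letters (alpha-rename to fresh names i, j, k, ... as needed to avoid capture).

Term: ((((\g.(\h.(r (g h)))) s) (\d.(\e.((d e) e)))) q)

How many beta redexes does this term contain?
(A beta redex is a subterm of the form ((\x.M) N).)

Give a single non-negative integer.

Term: ((((\g.(\h.(r (g h)))) s) (\d.(\e.((d e) e)))) q)
  Redex: ((\g.(\h.(r (g h)))) s)
Total redexes: 1

Answer: 1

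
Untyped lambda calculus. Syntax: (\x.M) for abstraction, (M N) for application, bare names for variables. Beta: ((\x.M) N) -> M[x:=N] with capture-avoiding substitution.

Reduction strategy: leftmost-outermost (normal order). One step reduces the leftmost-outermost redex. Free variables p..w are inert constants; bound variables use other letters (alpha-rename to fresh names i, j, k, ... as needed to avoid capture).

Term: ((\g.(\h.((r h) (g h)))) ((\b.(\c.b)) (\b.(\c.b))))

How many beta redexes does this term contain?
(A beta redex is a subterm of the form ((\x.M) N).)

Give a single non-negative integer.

Answer: 2

Derivation:
Term: ((\g.(\h.((r h) (g h)))) ((\b.(\c.b)) (\b.(\c.b))))
  Redex: ((\g.(\h.((r h) (g h)))) ((\b.(\c.b)) (\b.(\c.b))))
  Redex: ((\b.(\c.b)) (\b.(\c.b)))
Total redexes: 2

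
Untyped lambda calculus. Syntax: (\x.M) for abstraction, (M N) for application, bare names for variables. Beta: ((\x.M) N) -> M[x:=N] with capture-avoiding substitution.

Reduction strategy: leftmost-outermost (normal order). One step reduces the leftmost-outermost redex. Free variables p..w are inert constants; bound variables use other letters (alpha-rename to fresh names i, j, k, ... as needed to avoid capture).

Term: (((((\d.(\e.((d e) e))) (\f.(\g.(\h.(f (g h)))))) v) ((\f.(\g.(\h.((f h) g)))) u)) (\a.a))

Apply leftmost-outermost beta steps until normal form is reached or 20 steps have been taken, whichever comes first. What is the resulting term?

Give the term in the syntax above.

Answer: ((v (v (\g.(\h.((u h) g))))) (\a.a))

Derivation:
Step 0: (((((\d.(\e.((d e) e))) (\f.(\g.(\h.(f (g h)))))) v) ((\f.(\g.(\h.((f h) g)))) u)) (\a.a))
Step 1: ((((\e.(((\f.(\g.(\h.(f (g h))))) e) e)) v) ((\f.(\g.(\h.((f h) g)))) u)) (\a.a))
Step 2: (((((\f.(\g.(\h.(f (g h))))) v) v) ((\f.(\g.(\h.((f h) g)))) u)) (\a.a))
Step 3: ((((\g.(\h.(v (g h)))) v) ((\f.(\g.(\h.((f h) g)))) u)) (\a.a))
Step 4: (((\h.(v (v h))) ((\f.(\g.(\h.((f h) g)))) u)) (\a.a))
Step 5: ((v (v ((\f.(\g.(\h.((f h) g)))) u))) (\a.a))
Step 6: ((v (v (\g.(\h.((u h) g))))) (\a.a))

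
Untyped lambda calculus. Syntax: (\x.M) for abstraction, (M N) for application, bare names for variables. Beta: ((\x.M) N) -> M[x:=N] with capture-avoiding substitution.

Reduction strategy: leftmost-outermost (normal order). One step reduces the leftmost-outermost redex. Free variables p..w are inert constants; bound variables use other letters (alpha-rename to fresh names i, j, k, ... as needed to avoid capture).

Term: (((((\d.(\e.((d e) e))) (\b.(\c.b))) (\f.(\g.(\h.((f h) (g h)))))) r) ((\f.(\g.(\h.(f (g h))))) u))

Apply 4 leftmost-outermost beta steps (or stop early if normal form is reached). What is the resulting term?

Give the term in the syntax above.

Step 0: (((((\d.(\e.((d e) e))) (\b.(\c.b))) (\f.(\g.(\h.((f h) (g h)))))) r) ((\f.(\g.(\h.(f (g h))))) u))
Step 1: ((((\e.(((\b.(\c.b)) e) e)) (\f.(\g.(\h.((f h) (g h)))))) r) ((\f.(\g.(\h.(f (g h))))) u))
Step 2: (((((\b.(\c.b)) (\f.(\g.(\h.((f h) (g h)))))) (\f.(\g.(\h.((f h) (g h)))))) r) ((\f.(\g.(\h.(f (g h))))) u))
Step 3: ((((\c.(\f.(\g.(\h.((f h) (g h)))))) (\f.(\g.(\h.((f h) (g h)))))) r) ((\f.(\g.(\h.(f (g h))))) u))
Step 4: (((\f.(\g.(\h.((f h) (g h))))) r) ((\f.(\g.(\h.(f (g h))))) u))

Answer: (((\f.(\g.(\h.((f h) (g h))))) r) ((\f.(\g.(\h.(f (g h))))) u))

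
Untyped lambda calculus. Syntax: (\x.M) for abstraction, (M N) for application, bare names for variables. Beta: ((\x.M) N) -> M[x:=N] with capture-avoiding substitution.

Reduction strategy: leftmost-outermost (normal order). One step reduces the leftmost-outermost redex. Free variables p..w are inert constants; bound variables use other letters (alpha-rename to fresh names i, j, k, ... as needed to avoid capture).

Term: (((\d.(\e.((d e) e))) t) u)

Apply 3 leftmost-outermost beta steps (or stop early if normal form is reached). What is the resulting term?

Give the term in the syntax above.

Step 0: (((\d.(\e.((d e) e))) t) u)
Step 1: ((\e.((t e) e)) u)
Step 2: ((t u) u)
Step 3: (normal form reached)

Answer: ((t u) u)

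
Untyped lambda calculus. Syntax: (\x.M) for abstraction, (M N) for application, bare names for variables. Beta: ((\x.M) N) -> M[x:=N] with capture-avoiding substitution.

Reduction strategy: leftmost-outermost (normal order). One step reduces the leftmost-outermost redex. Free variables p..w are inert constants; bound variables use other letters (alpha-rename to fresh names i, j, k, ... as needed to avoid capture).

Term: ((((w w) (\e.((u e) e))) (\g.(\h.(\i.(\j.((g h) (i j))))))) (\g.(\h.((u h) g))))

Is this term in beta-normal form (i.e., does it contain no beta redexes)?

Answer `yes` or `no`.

Term: ((((w w) (\e.((u e) e))) (\g.(\h.(\i.(\j.((g h) (i j))))))) (\g.(\h.((u h) g))))
No beta redexes found.

Answer: yes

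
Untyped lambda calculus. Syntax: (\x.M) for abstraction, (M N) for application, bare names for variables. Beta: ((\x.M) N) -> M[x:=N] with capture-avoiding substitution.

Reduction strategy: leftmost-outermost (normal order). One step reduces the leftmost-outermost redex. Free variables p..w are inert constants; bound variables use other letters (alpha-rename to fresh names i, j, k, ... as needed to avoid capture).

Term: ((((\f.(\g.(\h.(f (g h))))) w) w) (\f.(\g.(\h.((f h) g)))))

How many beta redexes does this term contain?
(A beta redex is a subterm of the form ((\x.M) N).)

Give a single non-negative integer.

Term: ((((\f.(\g.(\h.(f (g h))))) w) w) (\f.(\g.(\h.((f h) g)))))
  Redex: ((\f.(\g.(\h.(f (g h))))) w)
Total redexes: 1

Answer: 1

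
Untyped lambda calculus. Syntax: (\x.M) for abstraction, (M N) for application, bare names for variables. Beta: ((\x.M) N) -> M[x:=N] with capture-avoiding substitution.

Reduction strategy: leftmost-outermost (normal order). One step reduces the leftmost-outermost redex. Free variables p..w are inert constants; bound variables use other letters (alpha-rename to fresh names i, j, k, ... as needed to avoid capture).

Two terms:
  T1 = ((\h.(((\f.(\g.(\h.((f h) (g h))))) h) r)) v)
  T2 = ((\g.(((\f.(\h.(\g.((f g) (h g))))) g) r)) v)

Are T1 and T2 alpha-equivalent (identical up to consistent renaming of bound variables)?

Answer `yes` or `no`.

Answer: yes

Derivation:
Term 1: ((\h.(((\f.(\g.(\h.((f h) (g h))))) h) r)) v)
Term 2: ((\g.(((\f.(\h.(\g.((f g) (h g))))) g) r)) v)
Alpha-equivalence: compare structure up to binder renaming.
Result: True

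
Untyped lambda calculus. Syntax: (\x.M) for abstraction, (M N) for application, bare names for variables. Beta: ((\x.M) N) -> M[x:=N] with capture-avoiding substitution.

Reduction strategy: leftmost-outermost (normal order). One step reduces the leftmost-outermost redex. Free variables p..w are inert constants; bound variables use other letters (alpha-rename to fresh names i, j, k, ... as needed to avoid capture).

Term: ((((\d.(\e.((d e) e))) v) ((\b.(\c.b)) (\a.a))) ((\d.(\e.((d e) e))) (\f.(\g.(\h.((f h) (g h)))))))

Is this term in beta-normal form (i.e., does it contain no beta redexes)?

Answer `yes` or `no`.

Term: ((((\d.(\e.((d e) e))) v) ((\b.(\c.b)) (\a.a))) ((\d.(\e.((d e) e))) (\f.(\g.(\h.((f h) (g h)))))))
Found 3 beta redex(es).

Answer: no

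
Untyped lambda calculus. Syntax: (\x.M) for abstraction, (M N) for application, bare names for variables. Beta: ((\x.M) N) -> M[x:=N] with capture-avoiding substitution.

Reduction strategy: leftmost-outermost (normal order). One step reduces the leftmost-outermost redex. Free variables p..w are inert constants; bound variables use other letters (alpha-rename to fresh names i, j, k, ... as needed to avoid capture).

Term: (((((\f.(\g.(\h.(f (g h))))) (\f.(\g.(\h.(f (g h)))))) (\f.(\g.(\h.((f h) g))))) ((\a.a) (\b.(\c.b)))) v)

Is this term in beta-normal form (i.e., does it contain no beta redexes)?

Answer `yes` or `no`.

Term: (((((\f.(\g.(\h.(f (g h))))) (\f.(\g.(\h.(f (g h)))))) (\f.(\g.(\h.((f h) g))))) ((\a.a) (\b.(\c.b)))) v)
Found 2 beta redex(es).

Answer: no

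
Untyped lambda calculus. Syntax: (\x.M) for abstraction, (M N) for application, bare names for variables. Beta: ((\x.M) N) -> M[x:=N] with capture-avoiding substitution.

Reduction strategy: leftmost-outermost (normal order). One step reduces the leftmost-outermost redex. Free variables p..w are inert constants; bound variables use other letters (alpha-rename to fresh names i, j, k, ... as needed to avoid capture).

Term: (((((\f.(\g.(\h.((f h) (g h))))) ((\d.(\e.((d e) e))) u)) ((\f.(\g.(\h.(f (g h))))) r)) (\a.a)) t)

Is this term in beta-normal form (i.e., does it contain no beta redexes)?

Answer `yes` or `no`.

Answer: no

Derivation:
Term: (((((\f.(\g.(\h.((f h) (g h))))) ((\d.(\e.((d e) e))) u)) ((\f.(\g.(\h.(f (g h))))) r)) (\a.a)) t)
Found 3 beta redex(es).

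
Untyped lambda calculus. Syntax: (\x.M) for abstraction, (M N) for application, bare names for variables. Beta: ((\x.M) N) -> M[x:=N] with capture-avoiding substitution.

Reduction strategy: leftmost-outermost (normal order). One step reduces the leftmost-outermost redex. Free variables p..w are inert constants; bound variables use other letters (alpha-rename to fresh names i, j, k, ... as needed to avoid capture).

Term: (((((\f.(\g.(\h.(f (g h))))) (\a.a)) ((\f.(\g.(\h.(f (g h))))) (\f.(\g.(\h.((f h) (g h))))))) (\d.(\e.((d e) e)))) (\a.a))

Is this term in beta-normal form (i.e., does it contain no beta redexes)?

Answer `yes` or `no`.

Term: (((((\f.(\g.(\h.(f (g h))))) (\a.a)) ((\f.(\g.(\h.(f (g h))))) (\f.(\g.(\h.((f h) (g h))))))) (\d.(\e.((d e) e)))) (\a.a))
Found 2 beta redex(es).

Answer: no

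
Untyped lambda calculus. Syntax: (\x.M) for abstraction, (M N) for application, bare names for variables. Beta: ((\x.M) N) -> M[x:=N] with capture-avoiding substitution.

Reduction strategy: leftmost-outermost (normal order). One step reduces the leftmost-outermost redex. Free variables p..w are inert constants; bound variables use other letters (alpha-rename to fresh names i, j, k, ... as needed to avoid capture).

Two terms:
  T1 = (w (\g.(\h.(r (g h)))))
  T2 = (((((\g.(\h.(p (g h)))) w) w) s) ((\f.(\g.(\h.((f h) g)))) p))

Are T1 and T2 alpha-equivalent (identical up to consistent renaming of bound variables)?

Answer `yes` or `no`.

Answer: no

Derivation:
Term 1: (w (\g.(\h.(r (g h)))))
Term 2: (((((\g.(\h.(p (g h)))) w) w) s) ((\f.(\g.(\h.((f h) g)))) p))
Alpha-equivalence: compare structure up to binder renaming.
Result: False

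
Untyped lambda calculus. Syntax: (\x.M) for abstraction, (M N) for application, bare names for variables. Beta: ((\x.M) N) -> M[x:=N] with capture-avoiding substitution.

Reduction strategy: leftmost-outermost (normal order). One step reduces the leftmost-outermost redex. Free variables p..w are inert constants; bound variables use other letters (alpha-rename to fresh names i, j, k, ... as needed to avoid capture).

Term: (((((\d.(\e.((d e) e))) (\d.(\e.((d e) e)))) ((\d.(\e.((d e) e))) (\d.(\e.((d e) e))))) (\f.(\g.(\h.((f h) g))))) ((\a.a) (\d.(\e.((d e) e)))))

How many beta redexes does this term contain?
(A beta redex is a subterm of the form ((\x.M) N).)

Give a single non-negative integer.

Answer: 3

Derivation:
Term: (((((\d.(\e.((d e) e))) (\d.(\e.((d e) e)))) ((\d.(\e.((d e) e))) (\d.(\e.((d e) e))))) (\f.(\g.(\h.((f h) g))))) ((\a.a) (\d.(\e.((d e) e)))))
  Redex: ((\d.(\e.((d e) e))) (\d.(\e.((d e) e))))
  Redex: ((\d.(\e.((d e) e))) (\d.(\e.((d e) e))))
  Redex: ((\a.a) (\d.(\e.((d e) e))))
Total redexes: 3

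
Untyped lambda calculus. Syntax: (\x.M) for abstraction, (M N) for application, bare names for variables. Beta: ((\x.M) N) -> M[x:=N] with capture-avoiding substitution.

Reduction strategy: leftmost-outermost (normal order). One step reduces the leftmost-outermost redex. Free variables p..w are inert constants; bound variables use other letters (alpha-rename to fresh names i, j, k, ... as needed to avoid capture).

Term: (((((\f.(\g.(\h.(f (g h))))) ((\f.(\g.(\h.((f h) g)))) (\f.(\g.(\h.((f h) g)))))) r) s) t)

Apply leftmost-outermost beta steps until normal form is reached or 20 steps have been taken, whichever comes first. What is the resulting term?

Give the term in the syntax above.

Answer: (\h.((t h) (r s)))

Derivation:
Step 0: (((((\f.(\g.(\h.(f (g h))))) ((\f.(\g.(\h.((f h) g)))) (\f.(\g.(\h.((f h) g)))))) r) s) t)
Step 1: ((((\g.(\h.(((\f.(\g.(\h.((f h) g)))) (\f.(\g.(\h.((f h) g))))) (g h)))) r) s) t)
Step 2: (((\h.(((\f.(\g.(\h.((f h) g)))) (\f.(\g.(\h.((f h) g))))) (r h))) s) t)
Step 3: ((((\f.(\g.(\h.((f h) g)))) (\f.(\g.(\h.((f h) g))))) (r s)) t)
Step 4: (((\g.(\h.(((\f.(\g.(\h.((f h) g)))) h) g))) (r s)) t)
Step 5: ((\h.(((\f.(\g.(\h.((f h) g)))) h) (r s))) t)
Step 6: (((\f.(\g.(\h.((f h) g)))) t) (r s))
Step 7: ((\g.(\h.((t h) g))) (r s))
Step 8: (\h.((t h) (r s)))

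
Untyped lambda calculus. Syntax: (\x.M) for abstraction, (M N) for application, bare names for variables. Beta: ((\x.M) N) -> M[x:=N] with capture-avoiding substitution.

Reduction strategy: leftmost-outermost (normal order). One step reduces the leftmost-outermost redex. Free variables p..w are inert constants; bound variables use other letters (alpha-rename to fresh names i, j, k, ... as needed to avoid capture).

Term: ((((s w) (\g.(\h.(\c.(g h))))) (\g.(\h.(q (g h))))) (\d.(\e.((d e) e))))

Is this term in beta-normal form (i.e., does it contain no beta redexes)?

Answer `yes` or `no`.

Answer: yes

Derivation:
Term: ((((s w) (\g.(\h.(\c.(g h))))) (\g.(\h.(q (g h))))) (\d.(\e.((d e) e))))
No beta redexes found.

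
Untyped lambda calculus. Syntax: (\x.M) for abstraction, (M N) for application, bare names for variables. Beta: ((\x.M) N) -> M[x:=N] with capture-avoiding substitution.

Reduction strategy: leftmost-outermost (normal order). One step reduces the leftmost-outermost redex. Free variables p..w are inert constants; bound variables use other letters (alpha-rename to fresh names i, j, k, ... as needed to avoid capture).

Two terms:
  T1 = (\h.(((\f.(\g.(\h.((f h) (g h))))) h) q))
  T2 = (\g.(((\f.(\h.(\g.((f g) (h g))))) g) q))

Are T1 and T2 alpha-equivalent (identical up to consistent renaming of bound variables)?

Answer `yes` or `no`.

Term 1: (\h.(((\f.(\g.(\h.((f h) (g h))))) h) q))
Term 2: (\g.(((\f.(\h.(\g.((f g) (h g))))) g) q))
Alpha-equivalence: compare structure up to binder renaming.
Result: True

Answer: yes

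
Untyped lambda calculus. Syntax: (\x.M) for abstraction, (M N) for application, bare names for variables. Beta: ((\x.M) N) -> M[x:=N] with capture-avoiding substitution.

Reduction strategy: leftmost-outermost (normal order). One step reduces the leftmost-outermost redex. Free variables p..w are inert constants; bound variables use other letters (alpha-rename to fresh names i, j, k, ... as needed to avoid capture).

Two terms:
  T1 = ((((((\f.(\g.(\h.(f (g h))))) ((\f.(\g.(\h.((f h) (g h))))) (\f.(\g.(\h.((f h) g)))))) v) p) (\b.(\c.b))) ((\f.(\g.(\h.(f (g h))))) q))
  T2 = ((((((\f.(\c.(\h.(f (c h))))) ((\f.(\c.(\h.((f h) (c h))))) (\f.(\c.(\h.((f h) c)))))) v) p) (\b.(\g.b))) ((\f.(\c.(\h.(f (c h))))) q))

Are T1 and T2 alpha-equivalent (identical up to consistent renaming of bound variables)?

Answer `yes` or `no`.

Answer: yes

Derivation:
Term 1: ((((((\f.(\g.(\h.(f (g h))))) ((\f.(\g.(\h.((f h) (g h))))) (\f.(\g.(\h.((f h) g)))))) v) p) (\b.(\c.b))) ((\f.(\g.(\h.(f (g h))))) q))
Term 2: ((((((\f.(\c.(\h.(f (c h))))) ((\f.(\c.(\h.((f h) (c h))))) (\f.(\c.(\h.((f h) c)))))) v) p) (\b.(\g.b))) ((\f.(\c.(\h.(f (c h))))) q))
Alpha-equivalence: compare structure up to binder renaming.
Result: True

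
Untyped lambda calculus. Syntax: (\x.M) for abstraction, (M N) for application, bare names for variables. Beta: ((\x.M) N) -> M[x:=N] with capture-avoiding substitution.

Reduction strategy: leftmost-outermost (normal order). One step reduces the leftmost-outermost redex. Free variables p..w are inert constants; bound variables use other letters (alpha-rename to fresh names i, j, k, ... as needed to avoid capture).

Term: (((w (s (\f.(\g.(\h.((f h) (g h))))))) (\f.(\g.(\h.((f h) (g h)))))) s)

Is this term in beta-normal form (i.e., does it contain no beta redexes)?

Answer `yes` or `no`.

Term: (((w (s (\f.(\g.(\h.((f h) (g h))))))) (\f.(\g.(\h.((f h) (g h)))))) s)
No beta redexes found.

Answer: yes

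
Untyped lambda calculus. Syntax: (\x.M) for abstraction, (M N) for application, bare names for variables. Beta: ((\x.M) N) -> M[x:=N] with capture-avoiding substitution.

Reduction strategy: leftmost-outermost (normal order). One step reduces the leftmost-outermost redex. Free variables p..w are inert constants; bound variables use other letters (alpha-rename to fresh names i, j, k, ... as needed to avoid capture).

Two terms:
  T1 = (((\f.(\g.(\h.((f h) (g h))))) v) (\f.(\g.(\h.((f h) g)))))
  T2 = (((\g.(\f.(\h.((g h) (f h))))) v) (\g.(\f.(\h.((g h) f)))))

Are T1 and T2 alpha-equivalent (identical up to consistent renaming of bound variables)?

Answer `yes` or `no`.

Answer: yes

Derivation:
Term 1: (((\f.(\g.(\h.((f h) (g h))))) v) (\f.(\g.(\h.((f h) g)))))
Term 2: (((\g.(\f.(\h.((g h) (f h))))) v) (\g.(\f.(\h.((g h) f)))))
Alpha-equivalence: compare structure up to binder renaming.
Result: True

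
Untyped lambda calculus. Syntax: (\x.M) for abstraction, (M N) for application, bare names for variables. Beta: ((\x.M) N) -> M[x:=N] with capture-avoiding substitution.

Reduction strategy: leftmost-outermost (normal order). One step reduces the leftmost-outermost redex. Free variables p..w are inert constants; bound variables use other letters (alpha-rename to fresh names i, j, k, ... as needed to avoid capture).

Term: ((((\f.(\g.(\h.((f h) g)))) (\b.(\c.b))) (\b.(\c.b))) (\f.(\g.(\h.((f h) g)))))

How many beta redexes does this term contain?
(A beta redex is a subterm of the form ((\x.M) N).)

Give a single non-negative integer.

Term: ((((\f.(\g.(\h.((f h) g)))) (\b.(\c.b))) (\b.(\c.b))) (\f.(\g.(\h.((f h) g)))))
  Redex: ((\f.(\g.(\h.((f h) g)))) (\b.(\c.b)))
Total redexes: 1

Answer: 1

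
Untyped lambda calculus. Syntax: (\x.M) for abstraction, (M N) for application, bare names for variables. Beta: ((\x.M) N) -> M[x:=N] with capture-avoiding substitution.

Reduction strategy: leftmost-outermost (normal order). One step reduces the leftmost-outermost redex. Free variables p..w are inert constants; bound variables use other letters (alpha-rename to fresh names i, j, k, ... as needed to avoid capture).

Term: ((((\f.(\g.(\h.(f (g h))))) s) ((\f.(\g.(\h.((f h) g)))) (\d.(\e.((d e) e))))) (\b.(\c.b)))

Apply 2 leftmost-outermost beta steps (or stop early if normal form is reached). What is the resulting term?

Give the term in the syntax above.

Answer: ((\h.(s (((\f.(\g.(\h.((f h) g)))) (\d.(\e.((d e) e)))) h))) (\b.(\c.b)))

Derivation:
Step 0: ((((\f.(\g.(\h.(f (g h))))) s) ((\f.(\g.(\h.((f h) g)))) (\d.(\e.((d e) e))))) (\b.(\c.b)))
Step 1: (((\g.(\h.(s (g h)))) ((\f.(\g.(\h.((f h) g)))) (\d.(\e.((d e) e))))) (\b.(\c.b)))
Step 2: ((\h.(s (((\f.(\g.(\h.((f h) g)))) (\d.(\e.((d e) e)))) h))) (\b.(\c.b)))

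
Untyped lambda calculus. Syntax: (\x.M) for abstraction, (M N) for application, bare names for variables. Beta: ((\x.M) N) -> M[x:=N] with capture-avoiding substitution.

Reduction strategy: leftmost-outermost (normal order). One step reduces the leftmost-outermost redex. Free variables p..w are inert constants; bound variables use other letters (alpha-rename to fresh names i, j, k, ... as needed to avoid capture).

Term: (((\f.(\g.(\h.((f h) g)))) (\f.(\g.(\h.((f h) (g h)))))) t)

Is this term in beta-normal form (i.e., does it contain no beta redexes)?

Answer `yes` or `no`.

Term: (((\f.(\g.(\h.((f h) g)))) (\f.(\g.(\h.((f h) (g h)))))) t)
Found 1 beta redex(es).

Answer: no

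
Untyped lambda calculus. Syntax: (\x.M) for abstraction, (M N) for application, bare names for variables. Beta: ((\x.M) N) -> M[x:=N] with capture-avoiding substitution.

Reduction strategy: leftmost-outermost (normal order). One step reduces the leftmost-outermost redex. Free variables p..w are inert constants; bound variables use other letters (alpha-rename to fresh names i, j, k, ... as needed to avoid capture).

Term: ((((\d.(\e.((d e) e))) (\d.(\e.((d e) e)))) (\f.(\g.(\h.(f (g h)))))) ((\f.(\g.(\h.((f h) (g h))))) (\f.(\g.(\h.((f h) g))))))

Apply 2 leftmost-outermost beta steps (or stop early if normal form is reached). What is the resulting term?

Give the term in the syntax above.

Answer: ((((\d.(\e.((d e) e))) (\f.(\g.(\h.(f (g h)))))) (\f.(\g.(\h.(f (g h)))))) ((\f.(\g.(\h.((f h) (g h))))) (\f.(\g.(\h.((f h) g))))))

Derivation:
Step 0: ((((\d.(\e.((d e) e))) (\d.(\e.((d e) e)))) (\f.(\g.(\h.(f (g h)))))) ((\f.(\g.(\h.((f h) (g h))))) (\f.(\g.(\h.((f h) g))))))
Step 1: (((\e.(((\d.(\e.((d e) e))) e) e)) (\f.(\g.(\h.(f (g h)))))) ((\f.(\g.(\h.((f h) (g h))))) (\f.(\g.(\h.((f h) g))))))
Step 2: ((((\d.(\e.((d e) e))) (\f.(\g.(\h.(f (g h)))))) (\f.(\g.(\h.(f (g h)))))) ((\f.(\g.(\h.((f h) (g h))))) (\f.(\g.(\h.((f h) g))))))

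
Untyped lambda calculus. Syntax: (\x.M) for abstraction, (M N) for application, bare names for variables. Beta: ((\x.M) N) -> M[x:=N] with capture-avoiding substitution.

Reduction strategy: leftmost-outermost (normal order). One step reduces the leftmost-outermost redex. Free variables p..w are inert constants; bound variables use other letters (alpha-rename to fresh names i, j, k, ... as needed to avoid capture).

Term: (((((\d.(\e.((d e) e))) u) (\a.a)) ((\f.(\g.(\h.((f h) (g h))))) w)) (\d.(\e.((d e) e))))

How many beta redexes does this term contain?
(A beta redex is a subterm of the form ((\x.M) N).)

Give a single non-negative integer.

Answer: 2

Derivation:
Term: (((((\d.(\e.((d e) e))) u) (\a.a)) ((\f.(\g.(\h.((f h) (g h))))) w)) (\d.(\e.((d e) e))))
  Redex: ((\d.(\e.((d e) e))) u)
  Redex: ((\f.(\g.(\h.((f h) (g h))))) w)
Total redexes: 2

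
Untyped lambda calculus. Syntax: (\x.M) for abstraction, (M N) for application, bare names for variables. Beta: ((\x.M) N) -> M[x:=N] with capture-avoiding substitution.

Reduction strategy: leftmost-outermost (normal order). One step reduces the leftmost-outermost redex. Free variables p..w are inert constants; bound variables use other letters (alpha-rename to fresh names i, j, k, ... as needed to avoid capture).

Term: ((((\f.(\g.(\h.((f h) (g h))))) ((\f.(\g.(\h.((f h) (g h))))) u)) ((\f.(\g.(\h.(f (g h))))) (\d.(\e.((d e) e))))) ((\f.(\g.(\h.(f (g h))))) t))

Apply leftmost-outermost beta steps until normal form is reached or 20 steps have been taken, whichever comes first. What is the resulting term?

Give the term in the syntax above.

Answer: ((u (\h.(\e.((t (h e)) e)))) (\h.(t (\e.(((\i.(t (h i))) e) e)))))

Derivation:
Step 0: ((((\f.(\g.(\h.((f h) (g h))))) ((\f.(\g.(\h.((f h) (g h))))) u)) ((\f.(\g.(\h.(f (g h))))) (\d.(\e.((d e) e))))) ((\f.(\g.(\h.(f (g h))))) t))
Step 1: (((\g.(\h.((((\f.(\g.(\h.((f h) (g h))))) u) h) (g h)))) ((\f.(\g.(\h.(f (g h))))) (\d.(\e.((d e) e))))) ((\f.(\g.(\h.(f (g h))))) t))
Step 2: ((\h.((((\f.(\g.(\h.((f h) (g h))))) u) h) (((\f.(\g.(\h.(f (g h))))) (\d.(\e.((d e) e)))) h))) ((\f.(\g.(\h.(f (g h))))) t))
Step 3: ((((\f.(\g.(\h.((f h) (g h))))) u) ((\f.(\g.(\h.(f (g h))))) t)) (((\f.(\g.(\h.(f (g h))))) (\d.(\e.((d e) e)))) ((\f.(\g.(\h.(f (g h))))) t)))
Step 4: (((\g.(\h.((u h) (g h)))) ((\f.(\g.(\h.(f (g h))))) t)) (((\f.(\g.(\h.(f (g h))))) (\d.(\e.((d e) e)))) ((\f.(\g.(\h.(f (g h))))) t)))
Step 5: ((\h.((u h) (((\f.(\g.(\h.(f (g h))))) t) h))) (((\f.(\g.(\h.(f (g h))))) (\d.(\e.((d e) e)))) ((\f.(\g.(\h.(f (g h))))) t)))
Step 6: ((u (((\f.(\g.(\h.(f (g h))))) (\d.(\e.((d e) e)))) ((\f.(\g.(\h.(f (g h))))) t))) (((\f.(\g.(\h.(f (g h))))) t) (((\f.(\g.(\h.(f (g h))))) (\d.(\e.((d e) e)))) ((\f.(\g.(\h.(f (g h))))) t))))
Step 7: ((u ((\g.(\h.((\d.(\e.((d e) e))) (g h)))) ((\f.(\g.(\h.(f (g h))))) t))) (((\f.(\g.(\h.(f (g h))))) t) (((\f.(\g.(\h.(f (g h))))) (\d.(\e.((d e) e)))) ((\f.(\g.(\h.(f (g h))))) t))))
Step 8: ((u (\h.((\d.(\e.((d e) e))) (((\f.(\g.(\h.(f (g h))))) t) h)))) (((\f.(\g.(\h.(f (g h))))) t) (((\f.(\g.(\h.(f (g h))))) (\d.(\e.((d e) e)))) ((\f.(\g.(\h.(f (g h))))) t))))
Step 9: ((u (\h.(\e.(((((\f.(\g.(\h.(f (g h))))) t) h) e) e)))) (((\f.(\g.(\h.(f (g h))))) t) (((\f.(\g.(\h.(f (g h))))) (\d.(\e.((d e) e)))) ((\f.(\g.(\h.(f (g h))))) t))))
Step 10: ((u (\h.(\e.((((\g.(\h.(t (g h)))) h) e) e)))) (((\f.(\g.(\h.(f (g h))))) t) (((\f.(\g.(\h.(f (g h))))) (\d.(\e.((d e) e)))) ((\f.(\g.(\h.(f (g h))))) t))))
Step 11: ((u (\h.(\e.(((\i.(t (h i))) e) e)))) (((\f.(\g.(\h.(f (g h))))) t) (((\f.(\g.(\h.(f (g h))))) (\d.(\e.((d e) e)))) ((\f.(\g.(\h.(f (g h))))) t))))
Step 12: ((u (\h.(\e.((t (h e)) e)))) (((\f.(\g.(\h.(f (g h))))) t) (((\f.(\g.(\h.(f (g h))))) (\d.(\e.((d e) e)))) ((\f.(\g.(\h.(f (g h))))) t))))
Step 13: ((u (\h.(\e.((t (h e)) e)))) ((\g.(\h.(t (g h)))) (((\f.(\g.(\h.(f (g h))))) (\d.(\e.((d e) e)))) ((\f.(\g.(\h.(f (g h))))) t))))
Step 14: ((u (\h.(\e.((t (h e)) e)))) (\h.(t ((((\f.(\g.(\h.(f (g h))))) (\d.(\e.((d e) e)))) ((\f.(\g.(\h.(f (g h))))) t)) h))))
Step 15: ((u (\h.(\e.((t (h e)) e)))) (\h.(t (((\g.(\h.((\d.(\e.((d e) e))) (g h)))) ((\f.(\g.(\h.(f (g h))))) t)) h))))
Step 16: ((u (\h.(\e.((t (h e)) e)))) (\h.(t ((\h.((\d.(\e.((d e) e))) (((\f.(\g.(\h.(f (g h))))) t) h))) h))))
Step 17: ((u (\h.(\e.((t (h e)) e)))) (\h.(t ((\d.(\e.((d e) e))) (((\f.(\g.(\h.(f (g h))))) t) h)))))
Step 18: ((u (\h.(\e.((t (h e)) e)))) (\h.(t (\e.(((((\f.(\g.(\h.(f (g h))))) t) h) e) e)))))
Step 19: ((u (\h.(\e.((t (h e)) e)))) (\h.(t (\e.((((\g.(\h.(t (g h)))) h) e) e)))))
Step 20: ((u (\h.(\e.((t (h e)) e)))) (\h.(t (\e.(((\i.(t (h i))) e) e)))))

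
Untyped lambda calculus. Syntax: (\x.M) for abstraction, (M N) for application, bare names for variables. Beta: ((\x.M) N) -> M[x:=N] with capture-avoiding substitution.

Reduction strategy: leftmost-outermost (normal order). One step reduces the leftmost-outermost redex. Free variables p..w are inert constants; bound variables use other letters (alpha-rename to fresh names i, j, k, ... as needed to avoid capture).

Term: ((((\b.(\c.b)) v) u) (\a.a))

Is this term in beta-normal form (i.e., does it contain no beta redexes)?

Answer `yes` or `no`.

Answer: no

Derivation:
Term: ((((\b.(\c.b)) v) u) (\a.a))
Found 1 beta redex(es).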